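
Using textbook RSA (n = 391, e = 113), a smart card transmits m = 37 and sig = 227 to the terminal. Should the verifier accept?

reject

sig^2 ≡ 227^2 = 51529 ≡ 308
sig^4 ≡ 308^2 = 94864 ≡ 242
sig^8 ≡ 242^2 = 58564 ≡ 305
sig^16 ≡ 305^2 = 93025 ≡ 358
sig^32 ≡ 358^2 = 128164 ≡ 307
sig^64 ≡ 307^2 = 94249 ≡ 18
113 = 64 + 32 + 16 + 1, so sig^113 ≡ 18·307·358·227 ≡ 295 (mod 391)
The recovered value 295 does not match the digest 37.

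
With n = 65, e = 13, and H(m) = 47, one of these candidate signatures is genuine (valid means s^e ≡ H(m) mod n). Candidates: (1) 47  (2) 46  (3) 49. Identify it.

1

Candidate 1: Squares mod 65: 47^1≡47, 47^2≡64, 47^4≡1, 47^8≡1; 13 = 8 + 4 + 1, so 47^13 ≡ 1·1·47 ≡ 47 (mod 65)
  → matches H(m) = 47
Candidate 2: Squares mod 65: 46^1≡46, 46^2≡36, 46^4≡61, 46^8≡16; 13 = 8 + 4 + 1, so 46^13 ≡ 16·61·46 ≡ 46 (mod 65)
Candidate 3: Squares mod 65: 49^1≡49, 49^2≡61, 49^4≡16, 49^8≡61; 13 = 8 + 4 + 1, so 49^13 ≡ 61·16·49 ≡ 49 (mod 65)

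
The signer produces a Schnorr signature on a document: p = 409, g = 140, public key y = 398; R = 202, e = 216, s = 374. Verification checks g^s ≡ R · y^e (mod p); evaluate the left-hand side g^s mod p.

140^2 = 19600 ≡ 377
140^4 ≡ 377^2 = 142129 ≡ 206
140^8 ≡ 206^2 = 42436 ≡ 309
140^16 ≡ 309^2 = 95481 ≡ 184
140^32 ≡ 184^2 = 33856 ≡ 318
140^64 ≡ 318^2 = 101124 ≡ 101
140^128 ≡ 101^2 = 10201 ≡ 385
140^256 ≡ 385^2 = 148225 ≡ 167
374 = 256 + 64 + 32 + 16 + 4 + 2, so 140^374 ≡ 167·101·318·184·206·377 ≡ 192 (mod 409)

192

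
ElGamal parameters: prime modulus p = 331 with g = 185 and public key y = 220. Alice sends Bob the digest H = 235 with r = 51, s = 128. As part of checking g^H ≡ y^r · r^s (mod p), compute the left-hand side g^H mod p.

119

185^2 = 34225 ≡ 132
185^4 ≡ 132^2 = 17424 ≡ 212
185^8 ≡ 212^2 = 44944 ≡ 259
185^16 ≡ 259^2 = 67081 ≡ 219
185^32 ≡ 219^2 = 47961 ≡ 297
185^64 ≡ 297^2 = 88209 ≡ 163
185^128 ≡ 163^2 = 26569 ≡ 89
235 = 128 + 64 + 32 + 8 + 2 + 1, so 185^235 ≡ 89·163·297·259·132·185 ≡ 119 (mod 331)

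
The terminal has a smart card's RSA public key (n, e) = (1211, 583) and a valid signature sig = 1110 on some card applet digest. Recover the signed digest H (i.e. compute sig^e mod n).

sig^2 ≡ 1110^2 = 1232100 ≡ 513
sig^4 ≡ 513^2 = 263169 ≡ 382
sig^8 ≡ 382^2 = 145924 ≡ 604
sig^16 ≡ 604^2 = 364816 ≡ 305
sig^32 ≡ 305^2 = 93025 ≡ 989
sig^64 ≡ 989^2 = 978121 ≡ 844
sig^128 ≡ 844^2 = 712336 ≡ 268
sig^256 ≡ 268^2 = 71824 ≡ 375
sig^512 ≡ 375^2 = 140625 ≡ 149
583 = 512 + 64 + 4 + 2 + 1, so sig^583 ≡ 149·844·382·513·1110 ≡ 249 (mod 1211)

249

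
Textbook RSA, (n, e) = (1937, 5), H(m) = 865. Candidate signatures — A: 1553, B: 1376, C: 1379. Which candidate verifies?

Candidate A: Squares mod 1937: 1553^1≡1553, 1553^2≡244, 1553^4≡1426; 5 = 4 + 1, so 1553^5 ≡ 1426·1553 ≡ 587 (mod 1937)
Candidate B: Squares mod 1937: 1376^1≡1376, 1376^2≡927, 1376^4≡1238; 5 = 4 + 1, so 1376^5 ≡ 1238·1376 ≡ 865 (mod 1937)
  → matches H(m) = 865
Candidate C: Squares mod 1937: 1379^1≡1379, 1379^2≡1444, 1379^4≡924; 5 = 4 + 1, so 1379^5 ≡ 924·1379 ≡ 1587 (mod 1937)

B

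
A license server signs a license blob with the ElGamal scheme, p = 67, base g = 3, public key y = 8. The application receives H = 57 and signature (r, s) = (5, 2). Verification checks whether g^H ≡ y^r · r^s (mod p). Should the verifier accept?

accept

Left side g^H mod p:
3^2 = 9
3^4 ≡ 9^2 = 81 ≡ 14
3^8 ≡ 14^2 = 196 ≡ 62
3^16 ≡ 62^2 = 3844 ≡ 25
3^32 ≡ 25^2 = 625 ≡ 22
57 = 32 + 16 + 8 + 1, so 3^57 ≡ 22·25·62·3 ≡ 58 (mod 67)
Right side y^r · r^s mod p:
8^2 = 64
8^4 ≡ 64^2 = 4096 ≡ 9
5 = 4 + 1, so 8^5 ≡ 9·8 ≡ 5 (mod 67)
5^2 = 25
5·25 = 125 ≡ 58 (mod 67)
58 ≡ 58 (mod 67), so the signature is genuine.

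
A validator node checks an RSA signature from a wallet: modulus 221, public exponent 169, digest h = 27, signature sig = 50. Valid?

sig^2 ≡ 50^2 = 2500 ≡ 69
sig^4 ≡ 69^2 = 4761 ≡ 120
sig^8 ≡ 120^2 = 14400 ≡ 35
sig^16 ≡ 35^2 = 1225 ≡ 120
sig^32 ≡ 120^2 = 14400 ≡ 35
sig^64 ≡ 35^2 = 1225 ≡ 120
sig^128 ≡ 120^2 = 14400 ≡ 35
169 = 128 + 32 + 8 + 1, so sig^169 ≡ 35·35·35·50 ≡ 50 (mod 221)
50 ≠ 27, so verification fails.

no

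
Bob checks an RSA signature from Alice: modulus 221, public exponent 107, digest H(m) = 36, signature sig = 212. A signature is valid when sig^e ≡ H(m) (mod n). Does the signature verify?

verifies

sig^2 ≡ 212^2 = 44944 ≡ 81
sig^4 ≡ 81^2 = 6561 ≡ 152
sig^8 ≡ 152^2 = 23104 ≡ 120
sig^16 ≡ 120^2 = 14400 ≡ 35
sig^32 ≡ 35^2 = 1225 ≡ 120
sig^64 ≡ 120^2 = 14400 ≡ 35
107 = 64 + 32 + 8 + 2 + 1, so sig^107 ≡ 35·120·120·81·212 ≡ 36 (mod 221)
sig^107 mod 221 = 36 matches H(m).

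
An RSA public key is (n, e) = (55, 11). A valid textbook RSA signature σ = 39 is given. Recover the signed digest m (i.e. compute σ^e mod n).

σ^2 ≡ 39^2 = 1521 ≡ 36
σ^4 ≡ 36^2 = 1296 ≡ 31
σ^8 ≡ 31^2 = 961 ≡ 26
11 = 8 + 2 + 1, so σ^11 ≡ 26·36·39 ≡ 39 (mod 55)

39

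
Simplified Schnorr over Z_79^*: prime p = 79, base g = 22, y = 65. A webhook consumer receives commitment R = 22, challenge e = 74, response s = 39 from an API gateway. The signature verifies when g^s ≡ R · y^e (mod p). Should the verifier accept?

accept

g^s mod p:
22^2 = 484 ≡ 10
22^4 ≡ 10^2 = 100 ≡ 21
22^8 ≡ 21^2 = 441 ≡ 46
22^16 ≡ 46^2 = 2116 ≡ 62
22^32 ≡ 62^2 = 3844 ≡ 52
39 = 32 + 4 + 2 + 1, so 22^39 ≡ 52·21·10·22 ≡ 1 (mod 79)
R · y^e mod p:
65^2 = 4225 ≡ 38
65^4 ≡ 38^2 = 1444 ≡ 22
65^8 ≡ 22^2 = 484 ≡ 10
65^16 ≡ 10^2 = 100 ≡ 21
65^32 ≡ 21^2 = 441 ≡ 46
65^64 ≡ 46^2 = 2116 ≡ 62
74 = 64 + 8 + 2, so 65^74 ≡ 62·10·38 ≡ 18 (mod 79)
22·18 = 396 ≡ 1 (mod 79)
1 ≡ 1 (mod 79); signature holds.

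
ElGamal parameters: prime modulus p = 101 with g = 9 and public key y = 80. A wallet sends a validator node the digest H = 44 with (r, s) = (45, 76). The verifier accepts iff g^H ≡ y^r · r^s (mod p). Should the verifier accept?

accept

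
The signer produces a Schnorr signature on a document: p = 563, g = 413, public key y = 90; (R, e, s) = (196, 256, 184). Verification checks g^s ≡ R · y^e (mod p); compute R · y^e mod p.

Squares mod 563: 90^1≡90, 90^2≡218, 90^4≡232, 90^8≡339, 90^16≡69, 90^32≡257, 90^64≡178, 90^128≡156, 90^256≡127
90^256 ≡ 127 (mod 563)
R · y^e ≡ 196·127 = 24892 ≡ 120 (mod 563)

120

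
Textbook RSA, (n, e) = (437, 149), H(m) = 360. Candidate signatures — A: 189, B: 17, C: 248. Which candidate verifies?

Candidate A: Squares mod 437: 189^1≡189, 189^2≡324, 189^4≡96, 189^8≡39, 189^16≡210, 189^32≡400, 189^64≡58, 189^128≡305; 149 = 128 + 16 + 4 + 1, so 189^149 ≡ 305·210·96·189 ≡ 360 (mod 437)
  → matches H(m) = 360
Candidate B: Squares mod 437: 17^1≡17, 17^2≡289, 17^4≡54, 17^8≡294, 17^16≡347, 17^32≡234, 17^64≡131, 17^128≡118; 149 = 128 + 16 + 4 + 1, so 17^149 ≡ 118·347·54·17 ≡ 310 (mod 437)
Candidate C: Squares mod 437: 248^1≡248, 248^2≡324, 248^4≡96, 248^8≡39, 248^16≡210, 248^32≡400, 248^64≡58, 248^128≡305; 149 = 128 + 16 + 4 + 1, so 248^149 ≡ 305·210·96·248 ≡ 77 (mod 437)

A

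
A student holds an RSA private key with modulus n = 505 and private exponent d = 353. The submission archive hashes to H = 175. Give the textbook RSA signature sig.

190

H^353 mod 505 = 190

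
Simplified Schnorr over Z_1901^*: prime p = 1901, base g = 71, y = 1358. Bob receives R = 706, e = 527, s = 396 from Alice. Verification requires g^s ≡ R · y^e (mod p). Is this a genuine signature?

forged

g^s mod p:
Squares mod 1901: 71^1≡71, 71^2≡1239, 71^4≡1014, 71^8≡1656, 71^16≡1094, 71^32≡1107, 71^64≡1205, 71^128≡1562, 71^256≡861
396 = 256 + 128 + 8 + 4, so 71^396 ≡ 861·1562·1656·1014 ≡ 1199 (mod 1901)
R · y^e mod p:
Squares mod 1901: 1358^1≡1358, 1358^2≡194, 1358^4≡1517, 1358^8≡1079, 1358^16≡829, 1358^32≡980, 1358^64≡395, 1358^128≡143, 1358^256≡1439, 1358^512≡532
527 = 512 + 8 + 4 + 2 + 1, so 1358^527 ≡ 532·1079·1517·194·1358 ≡ 1873 (mod 1901)
706·1873 = 1322338 ≡ 1143 (mod 1901)
1199 ≠ 1143; the check fails.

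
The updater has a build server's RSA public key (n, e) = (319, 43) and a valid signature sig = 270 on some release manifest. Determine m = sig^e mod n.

sig^2 ≡ 270^2 = 72900 ≡ 168
sig^4 ≡ 168^2 = 28224 ≡ 152
sig^8 ≡ 152^2 = 23104 ≡ 136
sig^16 ≡ 136^2 = 18496 ≡ 313
sig^32 ≡ 313^2 = 97969 ≡ 36
43 = 32 + 8 + 2 + 1, so sig^43 ≡ 36·136·168·270 ≡ 183 (mod 319)

183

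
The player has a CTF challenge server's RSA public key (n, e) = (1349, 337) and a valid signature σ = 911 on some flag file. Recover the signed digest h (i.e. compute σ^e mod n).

721

σ^2 ≡ 911^2 = 829921 ≡ 286
σ^4 ≡ 286^2 = 81796 ≡ 856
σ^8 ≡ 856^2 = 732736 ≡ 229
σ^16 ≡ 229^2 = 52441 ≡ 1179
σ^32 ≡ 1179^2 = 1390041 ≡ 571
σ^64 ≡ 571^2 = 326041 ≡ 932
σ^128 ≡ 932^2 = 868624 ≡ 1217
σ^256 ≡ 1217^2 = 1481089 ≡ 1236
337 = 256 + 64 + 16 + 1, so σ^337 ≡ 1236·932·1179·911 ≡ 721 (mod 1349)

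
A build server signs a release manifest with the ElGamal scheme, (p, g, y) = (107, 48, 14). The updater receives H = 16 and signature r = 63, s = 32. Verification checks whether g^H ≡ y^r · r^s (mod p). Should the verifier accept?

reject

Left side g^H mod p:
Squares mod 107: 48^1≡48, 48^2≡57, 48^4≡39, 48^8≡23, 48^16≡101
48^16 ≡ 101 (mod 107)
Right side y^r · r^s mod p:
Squares mod 107: 14^1≡14, 14^2≡89, 14^4≡3, 14^8≡9, 14^16≡81, 14^32≡34
63 = 32 + 16 + 8 + 4 + 2 + 1, so 14^63 ≡ 34·81·9·3·89·14 ≡ 52 (mod 107)
Squares mod 107: 63^1≡63, 63^2≡10, 63^4≡100, 63^8≡49, 63^16≡47, 63^32≡69
63^32 ≡ 69 (mod 107)
52·69 = 3588 ≡ 57 (mod 107)
101 ≠ 57, so verification fails.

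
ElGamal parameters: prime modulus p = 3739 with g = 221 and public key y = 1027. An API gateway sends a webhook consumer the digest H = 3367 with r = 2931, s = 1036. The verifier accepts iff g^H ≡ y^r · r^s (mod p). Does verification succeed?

Left side g^H mod p:
Squares mod 3739: 221^1≡221, 221^2≡234, 221^4≡2410, 221^8≡1433, 221^16≡778, 221^32≡3305, 221^64≡1406, 221^128≡2644, 221^256≡2545, 221^512≡1077, 221^1024≡839, 221^2048≡989
3367 = 2048 + 1024 + 256 + 32 + 4 + 2 + 1, so 221^3367 ≡ 989·839·2545·3305·2410·234·221 ≡ 2339 (mod 3739)
Right side y^r · r^s mod p:
Squares mod 3739: 1027^1≡1027, 1027^2≡331, 1027^4≡1130, 1027^8≡1901, 1027^16≡1927, 1027^32≡502, 1027^64≡1491, 1027^128≡2115, 1027^256≡1381, 1027^512≡271, 1027^1024≡2400, 1027^2048≡1940
2931 = 2048 + 512 + 256 + 64 + 32 + 16 + 2 + 1, so 1027^2931 ≡ 1940·271·1381·1491·502·1927·331·1027 ≡ 1029 (mod 3739)
Squares mod 3739: 2931^1≡2931, 2931^2≡2278, 2931^4≡3291, 2931^8≡2537, 2931^16≡1550, 2931^32≡2062, 2931^64≡601, 2931^128≡2257, 2931^256≡1531, 2931^512≡3347, 2931^1024≡365
1036 = 1024 + 8 + 4, so 2931^1036 ≡ 365·2537·3291 ≡ 3027 (mod 3739)
1029·3027 = 3114783 ≡ 196 (mod 3739)
2339 ≠ 196, so verification fails.

fails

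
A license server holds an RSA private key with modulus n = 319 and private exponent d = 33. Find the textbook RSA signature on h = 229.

47

h^2 ≡ 229^2 = 52441 ≡ 125
h^4 ≡ 125^2 = 15625 ≡ 313
h^8 ≡ 313^2 = 97969 ≡ 36
h^16 ≡ 36^2 = 1296 ≡ 20
h^32 ≡ 20^2 = 400 ≡ 81
33 = 32 + 1, so h^33 ≡ 81·229 ≡ 47 (mod 319)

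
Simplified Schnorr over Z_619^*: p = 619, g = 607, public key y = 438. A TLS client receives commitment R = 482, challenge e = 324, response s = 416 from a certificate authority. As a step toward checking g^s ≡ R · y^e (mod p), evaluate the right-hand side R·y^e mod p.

438^2 = 191844 ≡ 573
438^4 ≡ 573^2 = 328329 ≡ 259
438^8 ≡ 259^2 = 67081 ≡ 229
438^16 ≡ 229^2 = 52441 ≡ 445
438^32 ≡ 445^2 = 198025 ≡ 564
438^64 ≡ 564^2 = 318096 ≡ 549
438^128 ≡ 549^2 = 301401 ≡ 567
438^256 ≡ 567^2 = 321489 ≡ 228
324 = 256 + 64 + 4, so 438^324 ≡ 228·549·259 ≡ 42 (mod 619)
R · y^e ≡ 482·42 = 20244 ≡ 436 (mod 619)

436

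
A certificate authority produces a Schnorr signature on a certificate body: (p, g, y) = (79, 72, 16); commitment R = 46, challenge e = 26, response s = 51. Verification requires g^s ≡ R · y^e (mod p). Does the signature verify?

does not verify

g^s mod p:
72^2 = 5184 ≡ 49
72^4 ≡ 49^2 = 2401 ≡ 31
72^8 ≡ 31^2 = 961 ≡ 13
72^16 ≡ 13^2 = 169 ≡ 11
72^32 ≡ 11^2 = 121 ≡ 42
51 = 32 + 16 + 2 + 1, so 72^51 ≡ 42·11·49·72 ≡ 8 (mod 79)
R · y^e mod p:
16^2 = 256 ≡ 19
16^4 ≡ 19^2 = 361 ≡ 45
16^8 ≡ 45^2 = 2025 ≡ 50
16^16 ≡ 50^2 = 2500 ≡ 51
26 = 16 + 8 + 2, so 16^26 ≡ 51·50·19 ≡ 23 (mod 79)
46·23 = 1058 ≡ 31 (mod 79)
8 ≠ 31; the check fails.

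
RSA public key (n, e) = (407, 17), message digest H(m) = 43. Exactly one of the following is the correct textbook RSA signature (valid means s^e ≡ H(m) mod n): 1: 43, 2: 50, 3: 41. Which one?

Candidate 1: Squares mod 407: 43^1≡43, 43^2≡221, 43^4≡1, 43^8≡1, 43^16≡1; 17 = 16 + 1, so 43^17 ≡ 1·43 ≡ 43 (mod 407)
  → matches H(m) = 43
Candidate 2: Squares mod 407: 50^1≡50, 50^2≡58, 50^4≡108, 50^8≡268, 50^16≡192; 17 = 16 + 1, so 50^17 ≡ 192·50 ≡ 239 (mod 407)
Candidate 3: Squares mod 407: 41^1≡41, 41^2≡53, 41^4≡367, 41^8≡379, 41^16≡377; 17 = 16 + 1, so 41^17 ≡ 377·41 ≡ 398 (mod 407)

1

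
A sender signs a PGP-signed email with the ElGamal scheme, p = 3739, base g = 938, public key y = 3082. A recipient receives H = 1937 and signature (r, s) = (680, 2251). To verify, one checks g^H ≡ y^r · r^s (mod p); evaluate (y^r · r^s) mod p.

3082^2 = 9498724 ≡ 1664
3082^4 ≡ 1664^2 = 2768896 ≡ 2036
3082^8 ≡ 2036^2 = 4145296 ≡ 2484
3082^16 ≡ 2484^2 = 6170256 ≡ 906
3082^32 ≡ 906^2 = 820836 ≡ 1995
3082^64 ≡ 1995^2 = 3980025 ≡ 1729
3082^128 ≡ 1729^2 = 2989441 ≡ 1980
3082^256 ≡ 1980^2 = 3920400 ≡ 1928
3082^512 ≡ 1928^2 = 3717184 ≡ 618
680 = 512 + 128 + 32 + 8, so 3082^680 ≡ 618·1980·1995·2484 ≡ 3305 (mod 3739)
680^2 = 462400 ≡ 2503
680^4 ≡ 2503^2 = 6265009 ≡ 2184
680^8 ≡ 2184^2 = 4769856 ≡ 2631
680^16 ≡ 2631^2 = 6922161 ≡ 1272
680^32 ≡ 1272^2 = 1617984 ≡ 2736
680^64 ≡ 2736^2 = 7485696 ≡ 218
680^128 ≡ 218^2 = 47524 ≡ 2656
680^256 ≡ 2656^2 = 7054336 ≡ 2582
680^512 ≡ 2582^2 = 6666724 ≡ 87
680^1024 ≡ 87^2 = 7569 ≡ 91
680^2048 ≡ 91^2 = 8281 ≡ 803
2251 = 2048 + 128 + 64 + 8 + 2 + 1, so 680^2251 ≡ 803·2656·218·2631·2503·680 ≡ 2729 (mod 3739)
y^r · r^s ≡ 3305·2729 = 9019345 ≡ 877 (mod 3739)

877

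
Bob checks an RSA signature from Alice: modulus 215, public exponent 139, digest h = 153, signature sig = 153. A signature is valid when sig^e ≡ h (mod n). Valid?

no

Squares mod 215: sig^1≡153, sig^2≡189, sig^4≡31, sig^8≡101, sig^16≡96, sig^32≡186, sig^64≡196, sig^128≡146
139 = 128 + 8 + 2 + 1, so sig^139 ≡ 146·101·189·153 ≡ 152 (mod 215)
sig^139 mod 215 = 152, but h = 153.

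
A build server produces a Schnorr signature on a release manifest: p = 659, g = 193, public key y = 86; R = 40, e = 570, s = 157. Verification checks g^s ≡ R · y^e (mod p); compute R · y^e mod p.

86^2 = 7396 ≡ 147
86^4 ≡ 147^2 = 21609 ≡ 521
86^8 ≡ 521^2 = 271441 ≡ 592
86^16 ≡ 592^2 = 350464 ≡ 535
86^32 ≡ 535^2 = 286225 ≡ 219
86^64 ≡ 219^2 = 47961 ≡ 513
86^128 ≡ 513^2 = 263169 ≡ 228
86^256 ≡ 228^2 = 51984 ≡ 582
86^512 ≡ 582^2 = 338724 ≡ 657
570 = 512 + 32 + 16 + 8 + 2, so 86^570 ≡ 657·219·535·592·147 ≡ 638 (mod 659)
R · y^e ≡ 40·638 = 25520 ≡ 478 (mod 659)

478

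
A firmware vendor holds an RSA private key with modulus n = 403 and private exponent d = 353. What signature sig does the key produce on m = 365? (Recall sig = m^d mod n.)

m^353 mod 403 = 300

300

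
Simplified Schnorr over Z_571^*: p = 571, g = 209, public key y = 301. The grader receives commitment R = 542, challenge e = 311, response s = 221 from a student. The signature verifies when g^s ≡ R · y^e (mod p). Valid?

no

g^s mod p:
Squares mod 571: 209^1≡209, 209^2≡285, 209^4≡143, 209^8≡464, 209^16≡29, 209^32≡270, 209^64≡383, 209^128≡513
221 = 128 + 64 + 16 + 8 + 4 + 1, so 209^221 ≡ 513·383·29·464·143·209 ≡ 489 (mod 571)
R · y^e mod p:
Squares mod 571: 301^1≡301, 301^2≡383, 301^4≡513, 301^8≡509, 301^16≡418, 301^32≡569, 301^64≡4, 301^128≡16, 301^256≡256
311 = 256 + 32 + 16 + 4 + 2 + 1, so 301^311 ≡ 256·569·418·513·383·301 ≡ 135 (mod 571)
542·135 = 73170 ≡ 82 (mod 571)
489 ≠ 82; the check fails.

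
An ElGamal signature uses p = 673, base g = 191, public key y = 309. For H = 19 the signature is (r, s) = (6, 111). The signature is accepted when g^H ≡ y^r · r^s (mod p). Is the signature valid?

invalid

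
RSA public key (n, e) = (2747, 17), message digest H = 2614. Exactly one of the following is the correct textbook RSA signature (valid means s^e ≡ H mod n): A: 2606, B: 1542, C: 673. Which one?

B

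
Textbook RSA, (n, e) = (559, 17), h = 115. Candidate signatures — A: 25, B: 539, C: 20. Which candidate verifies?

Candidate A: Squares mod 559: 25^1≡25, 25^2≡66, 25^4≡443, 25^8≡40, 25^16≡482; 17 = 16 + 1, so 25^17 ≡ 482·25 ≡ 311 (mod 559)
Candidate B: Squares mod 559: 539^1≡539, 539^2≡400, 539^4≡126, 539^8≡224, 539^16≡425; 17 = 16 + 1, so 539^17 ≡ 425·539 ≡ 444 (mod 559)
Candidate C: Squares mod 559: 20^1≡20, 20^2≡400, 20^4≡126, 20^8≡224, 20^16≡425; 17 = 16 + 1, so 20^17 ≡ 425·20 ≡ 115 (mod 559)
  → matches h = 115

C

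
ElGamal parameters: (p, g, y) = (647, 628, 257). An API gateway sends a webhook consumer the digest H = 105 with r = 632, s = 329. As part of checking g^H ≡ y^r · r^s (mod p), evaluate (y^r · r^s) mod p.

3

257^2 = 66049 ≡ 55
257^4 ≡ 55^2 = 3025 ≡ 437
257^8 ≡ 437^2 = 190969 ≡ 104
257^16 ≡ 104^2 = 10816 ≡ 464
257^32 ≡ 464^2 = 215296 ≡ 492
257^64 ≡ 492^2 = 242064 ≡ 86
257^128 ≡ 86^2 = 7396 ≡ 279
257^256 ≡ 279^2 = 77841 ≡ 201
257^512 ≡ 201^2 = 40401 ≡ 287
632 = 512 + 64 + 32 + 16 + 8, so 257^632 ≡ 287·86·492·464·104 ≡ 378 (mod 647)
632^2 = 399424 ≡ 225
632^4 ≡ 225^2 = 50625 ≡ 159
632^8 ≡ 159^2 = 25281 ≡ 48
632^16 ≡ 48^2 = 2304 ≡ 363
632^32 ≡ 363^2 = 131769 ≡ 428
632^64 ≡ 428^2 = 183184 ≡ 83
632^128 ≡ 83^2 = 6889 ≡ 419
632^256 ≡ 419^2 = 175561 ≡ 224
329 = 256 + 64 + 8 + 1, so 632^329 ≡ 224·83·48·632 ≡ 190 (mod 647)
y^r · r^s ≡ 378·190 = 71820 ≡ 3 (mod 647)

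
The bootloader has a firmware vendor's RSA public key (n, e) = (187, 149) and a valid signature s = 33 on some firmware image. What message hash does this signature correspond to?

33

s^2 ≡ 33^2 = 1089 ≡ 154
s^4 ≡ 154^2 = 23716 ≡ 154
s^8 ≡ 154^2 = 23716 ≡ 154
s^16 ≡ 154^2 = 23716 ≡ 154
s^32 ≡ 154^2 = 23716 ≡ 154
s^64 ≡ 154^2 = 23716 ≡ 154
s^128 ≡ 154^2 = 23716 ≡ 154
149 = 128 + 16 + 4 + 1, so s^149 ≡ 154·154·154·33 ≡ 33 (mod 187)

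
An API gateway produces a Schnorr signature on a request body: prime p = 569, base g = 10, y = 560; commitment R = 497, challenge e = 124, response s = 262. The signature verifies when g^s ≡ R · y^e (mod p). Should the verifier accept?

reject

g^s mod p:
10^2 = 100
10^4 ≡ 100^2 = 10000 ≡ 327
10^8 ≡ 327^2 = 106929 ≡ 526
10^16 ≡ 526^2 = 276676 ≡ 142
10^32 ≡ 142^2 = 20164 ≡ 249
10^64 ≡ 249^2 = 62001 ≡ 549
10^128 ≡ 549^2 = 301401 ≡ 400
10^256 ≡ 400^2 = 160000 ≡ 111
262 = 256 + 4 + 2, so 10^262 ≡ 111·327·100 ≡ 49 (mod 569)
R · y^e mod p:
560^2 = 313600 ≡ 81
560^4 ≡ 81^2 = 6561 ≡ 302
560^8 ≡ 302^2 = 91204 ≡ 164
560^16 ≡ 164^2 = 26896 ≡ 153
560^32 ≡ 153^2 = 23409 ≡ 80
560^64 ≡ 80^2 = 6400 ≡ 141
124 = 64 + 32 + 16 + 8 + 4, so 560^124 ≡ 141·80·153·164·302 ≡ 437 (mod 569)
497·437 = 217189 ≡ 400 (mod 569)
49 ≠ 400; the check fails.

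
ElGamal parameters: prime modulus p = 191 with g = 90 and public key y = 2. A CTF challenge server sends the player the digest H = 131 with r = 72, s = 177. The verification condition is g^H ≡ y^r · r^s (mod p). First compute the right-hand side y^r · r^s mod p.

2^72 mod 191 = 162
72^177 mod 191 = 135
y^r · r^s ≡ 162·135 = 21870 ≡ 96 (mod 191)

96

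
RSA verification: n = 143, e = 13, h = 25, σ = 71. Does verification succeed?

fails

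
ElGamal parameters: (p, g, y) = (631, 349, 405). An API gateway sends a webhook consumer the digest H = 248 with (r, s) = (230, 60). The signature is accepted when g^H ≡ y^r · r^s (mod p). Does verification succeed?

Left side g^H mod p:
Squares mod 631: 349^1≡349, 349^2≡18, 349^4≡324, 349^8≡230, 349^16≡527, 349^32≡89, 349^64≡349, 349^128≡18
248 = 128 + 64 + 32 + 16 + 8, so 349^248 ≡ 18·349·89·527·230 ≡ 594 (mod 631)
Right side y^r · r^s mod p:
Squares mod 631: 405^1≡405, 405^2≡596, 405^4≡594, 405^8≡107, 405^16≡91, 405^32≡78, 405^64≡405, 405^128≡596
230 = 128 + 64 + 32 + 4 + 2, so 405^230 ≡ 596·405·78·594·596 ≡ 494 (mod 631)
Squares mod 631: 230^1≡230, 230^2≡527, 230^4≡89, 230^8≡349, 230^16≡18, 230^32≡324
60 = 32 + 16 + 8 + 4, so 230^60 ≡ 324·18·349·89 ≡ 272 (mod 631)
494·272 = 134368 ≡ 596 (mod 631)
594 ≠ 596, so verification fails.

fails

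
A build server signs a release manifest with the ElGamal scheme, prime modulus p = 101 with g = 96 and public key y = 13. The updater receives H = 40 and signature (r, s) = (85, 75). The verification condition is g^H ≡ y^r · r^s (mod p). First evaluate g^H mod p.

Squares mod 101: 96^1≡96, 96^2≡25, 96^4≡19, 96^8≡58, 96^16≡31, 96^32≡52
40 = 32 + 8, so 96^40 ≡ 52·58 ≡ 87 (mod 101)

87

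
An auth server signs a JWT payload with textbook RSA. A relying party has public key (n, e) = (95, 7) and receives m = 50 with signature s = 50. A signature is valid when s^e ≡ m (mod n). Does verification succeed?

s^2 ≡ 50^2 = 2500 ≡ 30
s^4 ≡ 30^2 = 900 ≡ 45
7 = 4 + 2 + 1, so s^7 ≡ 45·30·50 ≡ 50 (mod 95)
s^7 mod 95 = 50 matches m.

passes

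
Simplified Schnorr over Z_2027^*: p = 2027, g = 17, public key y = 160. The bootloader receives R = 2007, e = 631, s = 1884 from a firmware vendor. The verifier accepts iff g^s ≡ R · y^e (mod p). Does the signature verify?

does not verify

g^s mod p:
17^2 = 289
17^4 ≡ 289^2 = 83521 ≡ 414
17^8 ≡ 414^2 = 171396 ≡ 1128
17^16 ≡ 1128^2 = 1272384 ≡ 1455
17^32 ≡ 1455^2 = 2117025 ≡ 837
17^64 ≡ 837^2 = 700569 ≡ 1254
17^128 ≡ 1254^2 = 1572516 ≡ 1591
17^256 ≡ 1591^2 = 2531281 ≡ 1585
17^512 ≡ 1585^2 = 2512225 ≡ 772
17^1024 ≡ 772^2 = 595984 ≡ 46
1884 = 1024 + 512 + 256 + 64 + 16 + 8 + 4, so 17^1884 ≡ 46·772·1585·1254·1455·1128·414 ≡ 832 (mod 2027)
R · y^e mod p:
160^2 = 25600 ≡ 1276
160^4 ≡ 1276^2 = 1628176 ≡ 495
160^8 ≡ 495^2 = 245025 ≡ 1785
160^16 ≡ 1785^2 = 3186225 ≡ 1808
160^32 ≡ 1808^2 = 3268864 ≡ 1340
160^64 ≡ 1340^2 = 1795600 ≡ 1705
160^128 ≡ 1705^2 = 2907025 ≡ 307
160^256 ≡ 307^2 = 94249 ≡ 1007
160^512 ≡ 1007^2 = 1014049 ≡ 549
631 = 512 + 64 + 32 + 16 + 4 + 2 + 1, so 160^631 ≡ 549·1705·1340·1808·495·1276·160 ≡ 684 (mod 2027)
2007·684 = 1372788 ≡ 509 (mod 2027)
832 ≠ 509; the check fails.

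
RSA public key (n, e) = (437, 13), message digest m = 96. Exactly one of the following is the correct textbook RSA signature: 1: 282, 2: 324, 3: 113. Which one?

2

Candidate 1: Squares mod 437: 282^1≡282, 282^2≡427, 282^4≡100, 282^8≡386; 13 = 8 + 4 + 1, so 282^13 ≡ 386·100·282 ≡ 404 (mod 437)
Candidate 2: Squares mod 437: 324^1≡324, 324^2≡96, 324^4≡39, 324^8≡210; 13 = 8 + 4 + 1, so 324^13 ≡ 210·39·324 ≡ 96 (mod 437)
  → matches m = 96
Candidate 3: Squares mod 437: 113^1≡113, 113^2≡96, 113^4≡39, 113^8≡210; 13 = 8 + 4 + 1, so 113^13 ≡ 210·39·113 ≡ 341 (mod 437)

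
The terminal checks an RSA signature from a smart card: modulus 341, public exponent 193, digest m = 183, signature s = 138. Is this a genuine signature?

genuine

s^2 ≡ 138^2 = 19044 ≡ 289
s^4 ≡ 289^2 = 83521 ≡ 317
s^8 ≡ 317^2 = 100489 ≡ 235
s^16 ≡ 235^2 = 55225 ≡ 324
s^32 ≡ 324^2 = 104976 ≡ 289
s^64 ≡ 289^2 = 83521 ≡ 317
s^128 ≡ 317^2 = 100489 ≡ 235
193 = 128 + 64 + 1, so s^193 ≡ 235·317·138 ≡ 183 (mod 341)
183 = m, so the signature checks out.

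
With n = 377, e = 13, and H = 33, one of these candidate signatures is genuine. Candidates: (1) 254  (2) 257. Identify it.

1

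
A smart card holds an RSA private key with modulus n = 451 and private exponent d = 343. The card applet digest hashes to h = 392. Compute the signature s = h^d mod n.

h^2 ≡ 392^2 = 153664 ≡ 324
h^4 ≡ 324^2 = 104976 ≡ 344
h^8 ≡ 344^2 = 118336 ≡ 174
h^16 ≡ 174^2 = 30276 ≡ 59
h^32 ≡ 59^2 = 3481 ≡ 324
h^64 ≡ 324^2 = 104976 ≡ 344
h^128 ≡ 344^2 = 118336 ≡ 174
h^256 ≡ 174^2 = 30276 ≡ 59
343 = 256 + 64 + 16 + 4 + 2 + 1, so h^343 ≡ 59·344·59·344·324·392 ≡ 277 (mod 451)

277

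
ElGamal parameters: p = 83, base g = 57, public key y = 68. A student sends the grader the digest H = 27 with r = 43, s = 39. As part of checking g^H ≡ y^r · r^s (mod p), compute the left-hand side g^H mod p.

57^2 = 3249 ≡ 12
57^4 ≡ 12^2 = 144 ≡ 61
57^8 ≡ 61^2 = 3721 ≡ 69
57^16 ≡ 69^2 = 4761 ≡ 30
27 = 16 + 8 + 2 + 1, so 57^27 ≡ 30·69·12·57 ≡ 66 (mod 83)

66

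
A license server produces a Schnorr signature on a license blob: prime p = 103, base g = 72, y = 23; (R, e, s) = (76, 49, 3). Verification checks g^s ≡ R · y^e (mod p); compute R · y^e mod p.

23^2 = 529 ≡ 14
23^4 ≡ 14^2 = 196 ≡ 93
23^8 ≡ 93^2 = 8649 ≡ 100
23^16 ≡ 100^2 = 10000 ≡ 9
23^32 ≡ 9^2 = 81
49 = 32 + 16 + 1, so 23^49 ≡ 81·9·23 ≡ 81 (mod 103)
R · y^e ≡ 76·81 = 6156 ≡ 79 (mod 103)

79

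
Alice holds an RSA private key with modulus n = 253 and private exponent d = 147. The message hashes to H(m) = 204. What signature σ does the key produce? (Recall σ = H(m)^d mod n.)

195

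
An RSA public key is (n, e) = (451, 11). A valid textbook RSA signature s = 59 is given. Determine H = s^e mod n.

59

s^2 ≡ 59^2 = 3481 ≡ 324
s^4 ≡ 324^2 = 104976 ≡ 344
s^8 ≡ 344^2 = 118336 ≡ 174
11 = 8 + 2 + 1, so s^11 ≡ 174·324·59 ≡ 59 (mod 451)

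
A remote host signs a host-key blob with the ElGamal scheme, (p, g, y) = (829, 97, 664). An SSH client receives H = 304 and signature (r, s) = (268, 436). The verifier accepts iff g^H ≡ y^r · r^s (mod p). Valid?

Left side g^H mod p:
97^2 = 9409 ≡ 290
97^4 ≡ 290^2 = 84100 ≡ 371
97^8 ≡ 371^2 = 137641 ≡ 27
97^16 ≡ 27^2 = 729
97^32 ≡ 729^2 = 531441 ≡ 52
97^64 ≡ 52^2 = 2704 ≡ 217
97^128 ≡ 217^2 = 47089 ≡ 665
97^256 ≡ 665^2 = 442225 ≡ 368
304 = 256 + 32 + 16, so 97^304 ≡ 368·52·729 ≡ 561 (mod 829)
Right side y^r · r^s mod p:
664^2 = 440896 ≡ 697
664^4 ≡ 697^2 = 485809 ≡ 15
664^8 ≡ 15^2 = 225
664^16 ≡ 225^2 = 50625 ≡ 56
664^32 ≡ 56^2 = 3136 ≡ 649
664^64 ≡ 649^2 = 421201 ≡ 69
664^128 ≡ 69^2 = 4761 ≡ 616
664^256 ≡ 616^2 = 379456 ≡ 603
268 = 256 + 8 + 4, so 664^268 ≡ 603·225·15 ≡ 759 (mod 829)
268^2 = 71824 ≡ 530
268^4 ≡ 530^2 = 280900 ≡ 698
268^8 ≡ 698^2 = 487204 ≡ 581
268^16 ≡ 581^2 = 337561 ≡ 158
268^32 ≡ 158^2 = 24964 ≡ 94
268^64 ≡ 94^2 = 8836 ≡ 546
268^128 ≡ 546^2 = 298116 ≡ 505
268^256 ≡ 505^2 = 255025 ≡ 522
436 = 256 + 128 + 32 + 16 + 4, so 268^436 ≡ 522·505·94·158·698 ≡ 217 (mod 829)
759·217 = 164703 ≡ 561 (mod 829)
561 ≡ 561 (mod 829), so the signature is genuine.

yes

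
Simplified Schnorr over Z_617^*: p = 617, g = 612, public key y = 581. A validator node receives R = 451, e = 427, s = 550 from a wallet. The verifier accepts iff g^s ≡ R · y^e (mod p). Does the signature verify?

does not verify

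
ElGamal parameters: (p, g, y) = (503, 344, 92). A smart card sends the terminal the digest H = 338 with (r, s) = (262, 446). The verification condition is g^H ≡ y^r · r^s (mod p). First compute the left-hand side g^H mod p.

113

344^2 = 118336 ≡ 131
344^4 ≡ 131^2 = 17161 ≡ 59
344^8 ≡ 59^2 = 3481 ≡ 463
344^16 ≡ 463^2 = 214369 ≡ 91
344^32 ≡ 91^2 = 8281 ≡ 233
344^64 ≡ 233^2 = 54289 ≡ 468
344^128 ≡ 468^2 = 219024 ≡ 219
344^256 ≡ 219^2 = 47961 ≡ 176
338 = 256 + 64 + 16 + 2, so 344^338 ≡ 176·468·91·131 ≡ 113 (mod 503)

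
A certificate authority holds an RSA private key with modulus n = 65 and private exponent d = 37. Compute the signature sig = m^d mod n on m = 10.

10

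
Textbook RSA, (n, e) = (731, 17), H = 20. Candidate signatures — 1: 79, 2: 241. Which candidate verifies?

2

Candidate 1: 79^2 = 6241 ≡ 393; 79^4 ≡ 393^2 = 154449 ≡ 208; 79^8 ≡ 208^2 = 43264 ≡ 135; 79^16 ≡ 135^2 = 18225 ≡ 681; 17 = 16 + 1, so 79^17 ≡ 681·79 ≡ 436 (mod 731)
Candidate 2: 241^2 = 58081 ≡ 332; 241^4 ≡ 332^2 = 110224 ≡ 574; 241^8 ≡ 574^2 = 329476 ≡ 526; 241^16 ≡ 526^2 = 276676 ≡ 358; 17 = 16 + 1, so 241^17 ≡ 358·241 ≡ 20 (mod 731)
  → matches H = 20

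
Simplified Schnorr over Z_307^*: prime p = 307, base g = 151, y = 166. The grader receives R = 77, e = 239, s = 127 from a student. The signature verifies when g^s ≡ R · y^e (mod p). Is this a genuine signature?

genuine

g^s mod p:
Squares mod 307: 151^1≡151, 151^2≡83, 151^4≡135, 151^8≡112, 151^16≡264, 151^32≡7, 151^64≡49
127 = 64 + 32 + 16 + 8 + 4 + 2 + 1, so 151^127 ≡ 49·7·264·112·135·83·151 ≡ 22 (mod 307)
R · y^e mod p:
Squares mod 307: 166^1≡166, 166^2≡233, 166^4≡257, 166^8≡44, 166^16≡94, 166^32≡240, 166^64≡191, 166^128≡255
239 = 128 + 64 + 32 + 8 + 4 + 2 + 1, so 166^239 ≡ 255·191·240·44·257·233·166 ≡ 88 (mod 307)
77·88 = 6776 ≡ 22 (mod 307)
22 ≡ 22 (mod 307); signature holds.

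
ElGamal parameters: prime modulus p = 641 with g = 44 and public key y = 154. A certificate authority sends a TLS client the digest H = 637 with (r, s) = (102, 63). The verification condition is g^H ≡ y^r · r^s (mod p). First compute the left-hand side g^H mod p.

44^2 = 1936 ≡ 13
44^4 ≡ 13^2 = 169
44^8 ≡ 169^2 = 28561 ≡ 357
44^16 ≡ 357^2 = 127449 ≡ 531
44^32 ≡ 531^2 = 281961 ≡ 562
44^64 ≡ 562^2 = 315844 ≡ 472
44^128 ≡ 472^2 = 222784 ≡ 357
44^256 ≡ 357^2 = 127449 ≡ 531
44^512 ≡ 531^2 = 281961 ≡ 562
637 = 512 + 64 + 32 + 16 + 8 + 4 + 1, so 44^637 ≡ 562·472·562·531·357·169·44 ≡ 353 (mod 641)

353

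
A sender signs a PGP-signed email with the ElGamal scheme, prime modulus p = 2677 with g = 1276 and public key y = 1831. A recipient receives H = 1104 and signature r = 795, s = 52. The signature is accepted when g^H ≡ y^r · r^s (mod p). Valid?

no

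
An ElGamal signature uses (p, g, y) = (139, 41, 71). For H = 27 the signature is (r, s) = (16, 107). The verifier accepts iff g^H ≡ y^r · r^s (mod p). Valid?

no

Left side g^H mod p:
Squares mod 139: 41^1≡41, 41^2≡13, 41^4≡30, 41^8≡66, 41^16≡47
27 = 16 + 8 + 2 + 1, so 41^27 ≡ 47·66·13·41 ≡ 100 (mod 139)
Right side y^r · r^s mod p:
Squares mod 139: 71^1≡71, 71^2≡37, 71^4≡118, 71^8≡24, 71^16≡20
71^16 ≡ 20 (mod 139)
Squares mod 139: 16^1≡16, 16^2≡117, 16^4≡67, 16^8≡41, 16^16≡13, 16^32≡30, 16^64≡66
107 = 64 + 32 + 8 + 2 + 1, so 16^107 ≡ 66·30·41·117·16 ≡ 121 (mod 139)
20·121 = 2420 ≡ 57 (mod 139)
100 ≠ 57, so verification fails.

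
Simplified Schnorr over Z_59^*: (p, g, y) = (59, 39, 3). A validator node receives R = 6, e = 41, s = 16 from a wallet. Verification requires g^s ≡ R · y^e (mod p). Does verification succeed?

fails

g^s mod p:
39^2 = 1521 ≡ 46
39^4 ≡ 46^2 = 2116 ≡ 51
39^8 ≡ 51^2 = 2601 ≡ 5
39^16 ≡ 5^2 = 25
R · y^e mod p:
3^2 = 9
3^4 ≡ 9^2 = 81 ≡ 22
3^8 ≡ 22^2 = 484 ≡ 12
3^16 ≡ 12^2 = 144 ≡ 26
3^32 ≡ 26^2 = 676 ≡ 27
41 = 32 + 8 + 1, so 3^41 ≡ 27·12·3 ≡ 28 (mod 59)
6·28 = 168 ≡ 50 (mod 59)
25 ≠ 50; the check fails.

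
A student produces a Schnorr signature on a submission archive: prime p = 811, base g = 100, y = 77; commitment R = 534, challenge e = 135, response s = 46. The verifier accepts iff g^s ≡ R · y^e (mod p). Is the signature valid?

g^s mod p:
Squares mod 811: 100^1≡100, 100^2≡268, 100^4≡456, 100^8≡320, 100^16≡214, 100^32≡380
46 = 32 + 8 + 4 + 2, so 100^46 ≡ 380·320·456·268 ≡ 485 (mod 811)
R · y^e mod p:
Squares mod 811: 77^1≡77, 77^2≡252, 77^4≡246, 77^8≡502, 77^16≡594, 77^32≡51, 77^64≡168, 77^128≡650
135 = 128 + 4 + 2 + 1, so 77^135 ≡ 650·246·252·77 ≡ 130 (mod 811)
534·130 = 69420 ≡ 485 (mod 811)
485 ≡ 485 (mod 811); signature holds.

valid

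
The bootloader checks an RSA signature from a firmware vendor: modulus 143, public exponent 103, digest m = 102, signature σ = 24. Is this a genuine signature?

forged

Squares mod 143: σ^1≡24, σ^2≡4, σ^4≡16, σ^8≡113, σ^16≡42, σ^32≡48, σ^64≡16
103 = 64 + 32 + 4 + 2 + 1, so σ^103 ≡ 16·48·16·4·24 ≡ 41 (mod 143)
41 ≠ 102, so verification fails.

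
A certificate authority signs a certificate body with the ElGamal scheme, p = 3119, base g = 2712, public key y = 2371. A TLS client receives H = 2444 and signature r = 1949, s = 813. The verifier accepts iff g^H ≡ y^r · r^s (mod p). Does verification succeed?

fails

Left side g^H mod p:
2712^2 = 7354944 ≡ 342
2712^4 ≡ 342^2 = 116964 ≡ 1561
2712^8 ≡ 1561^2 = 2436721 ≡ 782
2712^16 ≡ 782^2 = 611524 ≡ 200
2712^32 ≡ 200^2 = 40000 ≡ 2572
2712^64 ≡ 2572^2 = 6615184 ≡ 2904
2712^128 ≡ 2904^2 = 8433216 ≡ 2559
2712^256 ≡ 2559^2 = 6548481 ≡ 1700
2712^512 ≡ 1700^2 = 2890000 ≡ 1806
2712^1024 ≡ 1806^2 = 3261636 ≡ 2281
2712^2048 ≡ 2281^2 = 5202961 ≡ 469
2444 = 2048 + 256 + 128 + 8 + 4, so 2712^2444 ≡ 469·1700·2559·782·1561 ≡ 1065 (mod 3119)
Right side y^r · r^s mod p:
2371^2 = 5621641 ≡ 1203
2371^4 ≡ 1203^2 = 1447209 ≡ 3112
2371^8 ≡ 3112^2 = 9684544 ≡ 49
2371^16 ≡ 49^2 = 2401
2371^32 ≡ 2401^2 = 5764801 ≡ 889
2371^64 ≡ 889^2 = 790321 ≡ 1214
2371^128 ≡ 1214^2 = 1473796 ≡ 1628
2371^256 ≡ 1628^2 = 2650384 ≡ 2353
2371^512 ≡ 2353^2 = 5536609 ≡ 384
2371^1024 ≡ 384^2 = 147456 ≡ 863
1949 = 1024 + 512 + 256 + 128 + 16 + 8 + 4 + 1, so 2371^1949 ≡ 863·384·2353·1628·2401·49·3112·2371 ≡ 1082 (mod 3119)
1949^2 = 3798601 ≡ 2778
1949^4 ≡ 2778^2 = 7717284 ≡ 878
1949^8 ≡ 878^2 = 770884 ≡ 491
1949^16 ≡ 491^2 = 241081 ≡ 918
1949^32 ≡ 918^2 = 842724 ≡ 594
1949^64 ≡ 594^2 = 352836 ≡ 389
1949^128 ≡ 389^2 = 151321 ≡ 1609
1949^256 ≡ 1609^2 = 2588881 ≡ 111
1949^512 ≡ 111^2 = 12321 ≡ 2964
813 = 512 + 256 + 32 + 8 + 4 + 1, so 1949^813 ≡ 2964·111·594·491·878·1949 ≡ 1677 (mod 3119)
1082·1677 = 1814514 ≡ 2375 (mod 3119)
1065 ≠ 2375, so verification fails.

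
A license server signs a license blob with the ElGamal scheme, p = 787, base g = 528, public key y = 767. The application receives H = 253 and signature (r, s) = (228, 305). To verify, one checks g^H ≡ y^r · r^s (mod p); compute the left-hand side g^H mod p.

398

528^2 = 278784 ≡ 186
528^4 ≡ 186^2 = 34596 ≡ 755
528^8 ≡ 755^2 = 570025 ≡ 237
528^16 ≡ 237^2 = 56169 ≡ 292
528^32 ≡ 292^2 = 85264 ≡ 268
528^64 ≡ 268^2 = 71824 ≡ 207
528^128 ≡ 207^2 = 42849 ≡ 351
253 = 128 + 64 + 32 + 16 + 8 + 4 + 1, so 528^253 ≡ 351·207·268·292·237·755·528 ≡ 398 (mod 787)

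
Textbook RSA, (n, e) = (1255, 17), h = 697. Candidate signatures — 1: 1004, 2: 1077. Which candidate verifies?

2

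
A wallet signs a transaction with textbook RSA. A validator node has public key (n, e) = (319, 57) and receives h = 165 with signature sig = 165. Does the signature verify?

verifies

Squares mod 319: sig^1≡165, sig^2≡110, sig^4≡297, sig^8≡165, sig^16≡110, sig^32≡297
57 = 32 + 16 + 8 + 1, so sig^57 ≡ 297·110·165·165 ≡ 165 (mod 319)
sig^57 mod 319 = 165 matches h.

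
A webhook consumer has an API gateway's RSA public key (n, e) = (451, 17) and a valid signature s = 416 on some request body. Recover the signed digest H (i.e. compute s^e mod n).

26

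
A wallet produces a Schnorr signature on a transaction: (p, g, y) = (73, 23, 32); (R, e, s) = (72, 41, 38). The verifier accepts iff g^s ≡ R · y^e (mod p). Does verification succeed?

g^s mod p:
23^2 = 529 ≡ 18
23^4 ≡ 18^2 = 324 ≡ 32
23^8 ≡ 32^2 = 1024 ≡ 2
23^16 ≡ 2^2 = 4
23^32 ≡ 4^2 = 16
38 = 32 + 4 + 2, so 23^38 ≡ 16·32·18 ≡ 18 (mod 73)
R · y^e mod p:
32^2 = 1024 ≡ 2
32^4 ≡ 2^2 = 4
32^8 ≡ 4^2 = 16
32^16 ≡ 16^2 = 256 ≡ 37
32^32 ≡ 37^2 = 1369 ≡ 55
41 = 32 + 8 + 1, so 32^41 ≡ 55·16·32 ≡ 55 (mod 73)
72·55 = 3960 ≡ 18 (mod 73)
18 ≡ 18 (mod 73); signature holds.

passes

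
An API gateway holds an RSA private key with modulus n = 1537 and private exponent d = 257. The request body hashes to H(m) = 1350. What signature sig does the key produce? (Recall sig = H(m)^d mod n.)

1415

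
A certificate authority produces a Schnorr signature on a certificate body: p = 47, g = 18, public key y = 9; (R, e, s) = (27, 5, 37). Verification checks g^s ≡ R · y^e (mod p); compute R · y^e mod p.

9^5 mod 47 = 17
R · y^e ≡ 27·17 = 459 ≡ 36 (mod 47)

36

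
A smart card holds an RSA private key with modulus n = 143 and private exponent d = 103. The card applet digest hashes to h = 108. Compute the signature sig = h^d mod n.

69

h^2 ≡ 108^2 = 11664 ≡ 81
h^4 ≡ 81^2 = 6561 ≡ 126
h^8 ≡ 126^2 = 15876 ≡ 3
h^16 ≡ 3^2 = 9
h^32 ≡ 9^2 = 81
h^64 ≡ 81^2 = 6561 ≡ 126
103 = 64 + 32 + 4 + 2 + 1, so h^103 ≡ 126·81·126·81·108 ≡ 69 (mod 143)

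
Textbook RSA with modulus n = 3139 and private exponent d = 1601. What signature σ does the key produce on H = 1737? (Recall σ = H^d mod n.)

2878

H^2 ≡ 1737^2 = 3017169 ≡ 590
H^4 ≡ 590^2 = 348100 ≡ 2810
H^8 ≡ 2810^2 = 7896100 ≡ 1515
H^16 ≡ 1515^2 = 2295225 ≡ 616
H^32 ≡ 616^2 = 379456 ≡ 2776
H^64 ≡ 2776^2 = 7706176 ≡ 3070
H^128 ≡ 3070^2 = 9424900 ≡ 1622
H^256 ≡ 1622^2 = 2630884 ≡ 402
H^512 ≡ 402^2 = 161604 ≡ 1515
H^1024 ≡ 1515^2 = 2295225 ≡ 616
1601 = 1024 + 512 + 64 + 1, so H^1601 ≡ 616·1515·3070·1737 ≡ 2878 (mod 3139)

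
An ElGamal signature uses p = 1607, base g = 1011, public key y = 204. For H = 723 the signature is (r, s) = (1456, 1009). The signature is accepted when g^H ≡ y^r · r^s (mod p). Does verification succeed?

fails

Left side g^H mod p:
Squares mod 1607: 1011^1≡1011, 1011^2≡69, 1011^4≡1547, 1011^8≡386, 1011^16≡1152, 1011^32≡1329, 1011^64≡148, 1011^128≡1013, 1011^256≡903, 1011^512≡660
723 = 512 + 128 + 64 + 16 + 2 + 1, so 1011^723 ≡ 660·1013·148·1152·69·1011 ≡ 1367 (mod 1607)
Right side y^r · r^s mod p:
Squares mod 1607: 204^1≡204, 204^2≡1441, 204^4≡237, 204^8≡1531, 204^16≡955, 204^32≡856, 204^64≡1551, 204^128≡1529, 204^256≡1263, 204^512≡1025, 204^1024≡1254
1456 = 1024 + 256 + 128 + 32 + 16, so 204^1456 ≡ 1254·1263·1529·856·955 ≡ 677 (mod 1607)
Squares mod 1607: 1456^1≡1456, 1456^2≡303, 1456^4≡210, 1456^8≡711, 1456^16≡923, 1456^32≡219, 1456^64≡1358, 1456^128≡935, 1456^256≡17, 1456^512≡289
1009 = 512 + 256 + 128 + 64 + 32 + 16 + 1, so 1456^1009 ≡ 289·17·935·1358·219·923·1456 ≡ 1426 (mod 1607)
677·1426 = 965402 ≡ 1202 (mod 1607)
1367 ≠ 1202, so verification fails.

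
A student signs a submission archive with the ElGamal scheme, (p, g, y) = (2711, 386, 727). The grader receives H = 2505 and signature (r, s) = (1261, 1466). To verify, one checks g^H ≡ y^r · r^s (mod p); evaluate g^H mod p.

386^2 = 148996 ≡ 2602
386^4 ≡ 2602^2 = 6770404 ≡ 1037
386^8 ≡ 1037^2 = 1075369 ≡ 1813
386^16 ≡ 1813^2 = 3286969 ≡ 1237
386^32 ≡ 1237^2 = 1530169 ≡ 1165
386^64 ≡ 1165^2 = 1357225 ≡ 1725
386^128 ≡ 1725^2 = 2975625 ≡ 1658
386^256 ≡ 1658^2 = 2748964 ≡ 10
386^512 ≡ 10^2 = 100
386^1024 ≡ 100^2 = 10000 ≡ 1867
386^2048 ≡ 1867^2 = 3485689 ≡ 2054
2505 = 2048 + 256 + 128 + 64 + 8 + 1, so 386^2505 ≡ 2054·10·1658·1725·1813·386 ≡ 850 (mod 2711)

850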